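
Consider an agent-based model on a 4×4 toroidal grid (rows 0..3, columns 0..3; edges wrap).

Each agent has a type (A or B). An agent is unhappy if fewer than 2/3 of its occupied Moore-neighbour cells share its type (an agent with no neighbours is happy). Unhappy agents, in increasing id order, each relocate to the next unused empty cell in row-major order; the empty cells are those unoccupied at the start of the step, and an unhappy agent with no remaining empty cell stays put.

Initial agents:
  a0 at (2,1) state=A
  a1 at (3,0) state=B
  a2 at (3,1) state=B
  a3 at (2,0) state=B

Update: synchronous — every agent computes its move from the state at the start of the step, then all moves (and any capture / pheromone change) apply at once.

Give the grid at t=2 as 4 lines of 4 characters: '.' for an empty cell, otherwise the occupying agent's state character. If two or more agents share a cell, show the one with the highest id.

.A..
....
B...
BB..

t=1: a0@(0,0):A a1@(3,0):B a2@(3,1):B a3@(2,0):B
t=2: a0@(0,1):A a1@(3,0):B a2@(3,1):B a3@(2,0):B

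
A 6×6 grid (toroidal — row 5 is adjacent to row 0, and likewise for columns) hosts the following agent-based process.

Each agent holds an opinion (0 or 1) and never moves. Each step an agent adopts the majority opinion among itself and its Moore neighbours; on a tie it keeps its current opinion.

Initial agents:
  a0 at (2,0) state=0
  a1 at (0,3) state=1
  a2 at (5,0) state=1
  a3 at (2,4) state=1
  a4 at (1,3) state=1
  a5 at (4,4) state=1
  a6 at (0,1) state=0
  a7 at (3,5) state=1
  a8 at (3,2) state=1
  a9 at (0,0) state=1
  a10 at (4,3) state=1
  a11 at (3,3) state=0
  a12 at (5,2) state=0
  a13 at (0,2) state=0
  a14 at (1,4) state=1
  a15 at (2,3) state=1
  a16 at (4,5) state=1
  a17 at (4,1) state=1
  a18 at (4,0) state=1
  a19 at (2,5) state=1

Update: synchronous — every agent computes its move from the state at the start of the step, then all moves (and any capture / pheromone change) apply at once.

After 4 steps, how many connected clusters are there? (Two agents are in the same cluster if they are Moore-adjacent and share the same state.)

2

t=1: a0@(2,0):1 a1@(0,3):1 a2@(5,0):1 a3@(2,4):1 a4@(1,3):1 a5@(4,4):1 a6@(0,1):0 a7@(3,5):1 a8@(3,2):1 a9@(0,0):1 a10@(4,3):1 a11@(3,3):1 a12@(5,2):0 a13@(0,2):0 a14@(1,4):1 a15@(2,3):1 a16@(4,5):1 a17@(4,1):1 a18@(4,0):1 a19@(2,5):1
t=2: (unchanged — steady state)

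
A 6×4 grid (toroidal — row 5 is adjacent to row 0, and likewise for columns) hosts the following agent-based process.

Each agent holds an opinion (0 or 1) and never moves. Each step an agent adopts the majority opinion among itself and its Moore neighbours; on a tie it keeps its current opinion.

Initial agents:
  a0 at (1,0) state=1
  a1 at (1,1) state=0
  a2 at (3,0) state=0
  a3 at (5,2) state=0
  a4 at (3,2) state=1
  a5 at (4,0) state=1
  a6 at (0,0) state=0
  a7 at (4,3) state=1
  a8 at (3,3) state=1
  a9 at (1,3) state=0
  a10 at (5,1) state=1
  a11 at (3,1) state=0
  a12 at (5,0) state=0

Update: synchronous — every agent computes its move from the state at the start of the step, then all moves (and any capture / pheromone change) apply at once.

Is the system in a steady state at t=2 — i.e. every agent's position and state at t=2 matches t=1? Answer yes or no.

t=1: a0@(1,0):0 a1@(1,1):0 a2@(3,0):1 a3@(5,2):1 a4@(3,2):1 a5@(4,0):1 a6@(0,0):0 a7@(4,3):1 a8@(3,3):1 a9@(1,3):0 a10@(5,1):0 a11@(3,1):0 a12@(5,0):1
t=2: a0@(1,0):0 a1@(1,1):0 a2@(3,0):1 a3@(5,2):1 a4@(3,2):1 a5@(4,0):1 a6@(0,0):0 a7@(4,3):1 a8@(3,3):1 a9@(1,3):0 a10@(5,1):1 a11@(3,1):1 a12@(5,0):1

no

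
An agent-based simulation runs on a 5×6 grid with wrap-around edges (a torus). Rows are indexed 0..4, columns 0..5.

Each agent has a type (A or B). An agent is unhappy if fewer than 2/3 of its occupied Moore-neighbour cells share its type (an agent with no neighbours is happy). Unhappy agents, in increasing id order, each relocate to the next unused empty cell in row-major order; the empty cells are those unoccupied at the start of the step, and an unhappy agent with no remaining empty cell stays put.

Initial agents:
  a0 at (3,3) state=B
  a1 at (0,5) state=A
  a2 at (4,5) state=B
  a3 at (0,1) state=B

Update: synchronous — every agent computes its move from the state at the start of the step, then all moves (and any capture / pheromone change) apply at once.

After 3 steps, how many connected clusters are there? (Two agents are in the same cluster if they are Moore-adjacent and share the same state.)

t=1: a0@(3,3):B a1@(0,0):A a2@(0,2):B a3@(0,1):B
t=2: a0@(3,3):B a1@(0,3):A a2@(0,2):B a3@(0,4):B
t=3: a0@(3,3):B a1@(0,0):A a2@(0,1):B a3@(0,5):B

4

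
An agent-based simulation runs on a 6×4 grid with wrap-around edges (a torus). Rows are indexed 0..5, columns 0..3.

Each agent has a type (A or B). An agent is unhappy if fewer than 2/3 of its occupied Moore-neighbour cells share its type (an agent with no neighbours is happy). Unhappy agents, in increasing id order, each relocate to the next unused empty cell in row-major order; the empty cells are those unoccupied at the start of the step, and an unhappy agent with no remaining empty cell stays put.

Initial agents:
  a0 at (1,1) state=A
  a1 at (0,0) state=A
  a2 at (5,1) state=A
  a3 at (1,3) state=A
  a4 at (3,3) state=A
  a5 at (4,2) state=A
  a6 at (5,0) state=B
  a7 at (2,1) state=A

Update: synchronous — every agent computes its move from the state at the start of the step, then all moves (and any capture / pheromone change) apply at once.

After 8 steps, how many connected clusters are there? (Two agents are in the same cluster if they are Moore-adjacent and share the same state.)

2

t=1: a0@(1,1):A a1@(0,0):A a2@(5,1):A a3@(1,3):A a4@(3,3):A a5@(4,2):A a6@(0,1):B a7@(2,1):A
t=2: a0@(1,1):A a1@(0,0):A a2@(5,1):A a3@(1,3):A a4@(3,3):A a5@(4,2):A a6@(0,2):B a7@(2,1):A
t=3: a0@(1,1):A a1@(0,0):A a2@(5,1):A a3@(0,1):A a4@(3,3):A a5@(4,2):A a6@(0,3):B a7@(2,1):A
t=4: a0@(1,1):A a1@(0,0):A a2@(5,1):A a3@(0,1):A a4@(3,3):A a5@(4,2):A a6@(0,2):B a7@(2,1):A
t=5: a0@(1,1):A a1@(0,0):A a2@(5,1):A a3@(0,1):A a4@(3,3):A a5@(4,2):A a6@(0,3):B a7@(2,1):A
t=6: a0@(1,1):A a1@(0,0):A a2@(5,1):A a3@(0,1):A a4@(3,3):A a5@(4,2):A a6@(0,2):B a7@(2,1):A
t=7: a0@(1,1):A a1@(0,0):A a2@(5,1):A a3@(0,1):A a4@(3,3):A a5@(4,2):A a6@(0,3):B a7@(2,1):A
t=8: a0@(1,1):A a1@(0,0):A a2@(5,1):A a3@(0,1):A a4@(3,3):A a5@(4,2):A a6@(0,2):B a7@(2,1):A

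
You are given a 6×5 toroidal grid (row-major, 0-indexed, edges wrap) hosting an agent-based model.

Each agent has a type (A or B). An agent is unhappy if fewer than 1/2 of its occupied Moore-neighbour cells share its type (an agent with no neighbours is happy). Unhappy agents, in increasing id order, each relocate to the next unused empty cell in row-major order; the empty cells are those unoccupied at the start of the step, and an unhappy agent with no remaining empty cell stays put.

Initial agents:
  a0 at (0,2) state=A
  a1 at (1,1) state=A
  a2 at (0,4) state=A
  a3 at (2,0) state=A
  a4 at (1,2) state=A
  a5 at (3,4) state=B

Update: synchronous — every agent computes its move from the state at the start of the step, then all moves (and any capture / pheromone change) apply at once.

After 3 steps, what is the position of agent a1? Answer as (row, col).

(1, 1)

t=1: a0@(0,2):A a1@(1,1):A a2@(0,4):A a3@(2,0):A a4@(1,2):A a5@(0,0):B
t=2: a0@(0,2):A a1@(1,1):A a2@(0,1):A a3@(2,0):A a4@(1,2):A a5@(0,3):B
t=3: a0@(0,2):A a1@(1,1):A a2@(0,1):A a3@(2,0):A a4@(1,2):A a5@(0,0):B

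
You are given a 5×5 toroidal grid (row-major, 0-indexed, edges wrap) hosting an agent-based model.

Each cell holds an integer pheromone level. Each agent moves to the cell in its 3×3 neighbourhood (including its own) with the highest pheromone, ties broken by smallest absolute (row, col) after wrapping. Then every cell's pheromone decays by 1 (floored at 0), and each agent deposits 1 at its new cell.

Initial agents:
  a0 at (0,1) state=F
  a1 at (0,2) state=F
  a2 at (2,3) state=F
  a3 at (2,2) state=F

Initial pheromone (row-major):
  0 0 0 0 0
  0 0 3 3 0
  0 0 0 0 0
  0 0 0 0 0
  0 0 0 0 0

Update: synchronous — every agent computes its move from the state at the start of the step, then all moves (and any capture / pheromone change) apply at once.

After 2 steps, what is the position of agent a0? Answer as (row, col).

t=1: a0@(1,2) a1@(1,2) a2@(1,2) a3@(1,2) | pheromone: 0 0 0 0 0 / 0 0 6 2 0 / 0 0 0 0 0 / 0 0 0 0 0 / 0 0 0 0 0
t=2: a0@(1,2) a1@(1,2) a2@(1,2) a3@(1,2) | pheromone: 0 0 0 0 0 / 0 0 9 1 0 / 0 0 0 0 0 / 0 0 0 0 0 / 0 0 0 0 0

(1, 2)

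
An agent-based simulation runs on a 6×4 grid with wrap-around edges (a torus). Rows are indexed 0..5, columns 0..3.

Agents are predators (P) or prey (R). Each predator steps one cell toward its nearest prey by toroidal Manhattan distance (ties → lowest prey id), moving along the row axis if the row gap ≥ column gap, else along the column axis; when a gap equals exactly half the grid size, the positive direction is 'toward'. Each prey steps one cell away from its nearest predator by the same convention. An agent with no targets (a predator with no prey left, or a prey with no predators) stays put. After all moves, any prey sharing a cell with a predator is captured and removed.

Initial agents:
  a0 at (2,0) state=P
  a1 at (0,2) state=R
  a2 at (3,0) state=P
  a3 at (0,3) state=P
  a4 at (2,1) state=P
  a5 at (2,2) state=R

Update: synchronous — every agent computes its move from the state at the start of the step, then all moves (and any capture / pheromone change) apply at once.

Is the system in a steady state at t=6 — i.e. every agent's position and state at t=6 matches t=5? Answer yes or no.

t=1: a0@(2,1):P a1@(0,1):R a2@(3,1):P a3@(0,2):P a4@(2,2):P a5@(2,3):R
t=2: a0@(1,1):P a1@(0,0):R a2@(4,1):P a3@(0,1):P a4@(2,3):P a5@(2,0):R
t=3: a0@(0,1):P a1@(0,3):R a2@(5,1):P a3@(0,0):P a4@(2,0):P a5@(2,1):R
t=4: a0@(0,2):P a2@(5,2):P a3@(0,3):P a4@(2,1):P a5@(2,2):R
t=5: a0@(1,2):P a2@(0,2):P a3@(1,3):P a4@(2,2):P a5@(2,3):R
t=6: a0@(2,2):P a2@(1,2):P a3@(2,3):P a4@(2,3):P a5@(3,3):R

no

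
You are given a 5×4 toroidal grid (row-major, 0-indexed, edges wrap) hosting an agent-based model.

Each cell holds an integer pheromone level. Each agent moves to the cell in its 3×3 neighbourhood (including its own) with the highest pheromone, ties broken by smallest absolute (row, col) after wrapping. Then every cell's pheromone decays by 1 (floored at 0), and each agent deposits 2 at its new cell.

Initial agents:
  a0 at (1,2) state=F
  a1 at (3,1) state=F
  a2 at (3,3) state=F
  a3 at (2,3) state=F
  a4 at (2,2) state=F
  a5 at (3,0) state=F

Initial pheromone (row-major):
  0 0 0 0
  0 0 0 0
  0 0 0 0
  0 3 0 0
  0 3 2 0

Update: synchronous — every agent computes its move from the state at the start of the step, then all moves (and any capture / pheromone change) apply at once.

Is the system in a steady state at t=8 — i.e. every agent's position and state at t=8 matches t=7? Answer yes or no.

yes

t=1: a0@(0,1) a1@(3,1) a2@(4,2) a3@(1,0) a4@(3,1) a5@(3,1) | pheromone: 0 2 0 0 / 2 0 0 0 / 0 0 0 0 / 0 8 0 0 / 0 2 3 0
t=2: a0@(4,2) a1@(3,1) a2@(3,1) a3@(0,1) a4@(3,1) a5@(3,1) | pheromone: 0 3 0 0 / 1 0 0 0 / 0 0 0 0 / 0 15 0 0 / 0 1 4 0
t=3: a0@(3,1) a1@(3,1) a2@(3,1) a3@(4,2) a4@(3,1) a5@(3,1) | pheromone: 0 2 0 0 / 0 0 0 0 / 0 0 0 0 / 0 24 0 0 / 0 0 5 0
t=4: a0@(3,1) a1@(3,1) a2@(3,1) a3@(3,1) a4@(3,1) a5@(3,1) | pheromone: 0 1 0 0 / 0 0 0 0 / 0 0 0 0 / 0 35 0 0 / 0 0 4 0
t=5: a0@(3,1) a1@(3,1) a2@(3,1) a3@(3,1) a4@(3,1) a5@(3,1) | pheromone: 0 0 0 0 / 0 0 0 0 / 0 0 0 0 / 0 46 0 0 / 0 0 3 0
t=6: a0@(3,1) a1@(3,1) a2@(3,1) a3@(3,1) a4@(3,1) a5@(3,1) | pheromone: 0 0 0 0 / 0 0 0 0 / 0 0 0 0 / 0 57 0 0 / 0 0 2 0
t=7: a0@(3,1) a1@(3,1) a2@(3,1) a3@(3,1) a4@(3,1) a5@(3,1) | pheromone: 0 0 0 0 / 0 0 0 0 / 0 0 0 0 / 0 68 0 0 / 0 0 1 0
t=8: a0@(3,1) a1@(3,1) a2@(3,1) a3@(3,1) a4@(3,1) a5@(3,1) | pheromone: 0 0 0 0 / 0 0 0 0 / 0 0 0 0 / 0 79 0 0 / 0 0 0 0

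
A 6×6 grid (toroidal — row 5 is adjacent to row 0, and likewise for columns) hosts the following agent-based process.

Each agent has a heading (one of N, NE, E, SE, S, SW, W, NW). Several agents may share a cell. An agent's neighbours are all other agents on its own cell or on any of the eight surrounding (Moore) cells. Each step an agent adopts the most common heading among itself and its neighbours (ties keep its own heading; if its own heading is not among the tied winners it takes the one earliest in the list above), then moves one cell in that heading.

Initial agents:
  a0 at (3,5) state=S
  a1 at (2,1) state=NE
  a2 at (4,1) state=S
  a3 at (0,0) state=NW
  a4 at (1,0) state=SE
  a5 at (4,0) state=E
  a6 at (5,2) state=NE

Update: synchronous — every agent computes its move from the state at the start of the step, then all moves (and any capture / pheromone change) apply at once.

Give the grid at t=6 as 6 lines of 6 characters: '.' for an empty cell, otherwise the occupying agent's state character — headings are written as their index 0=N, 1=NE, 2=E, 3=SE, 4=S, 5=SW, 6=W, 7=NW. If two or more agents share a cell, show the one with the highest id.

......
3.....
......
.....4
44...4
.....4

t=1: a0@(4,5):S a1@(1,2):NE a2@(5,1):S a3@(5,5):NW a4@(2,1):SE a5@(5,0):S a6@(4,3):NE
t=2: a0@(5,5):S a1@(0,3):NE a2@(0,1):S a3@(0,5):S a4@(3,2):SE a5@(0,0):S a6@(3,4):NE
t=3: a0@(0,5):S a1@(5,4):NE a2@(1,1):S a3@(1,5):S a4@(4,3):SE a5@(1,0):S a6@(2,5):NE
t=4: a0@(1,5):S a1@(4,5):NE a2@(2,1):S a3@(2,5):S a4@(5,4):SE a5@(2,0):S a6@(3,5):S
t=5: a0@(2,5):S a1@(3,0):NE a2@(3,1):S a3@(3,5):S a4@(0,5):SE a5@(3,0):S a6@(4,5):S
t=6: a0@(3,5):S a1@(4,0):S a2@(4,1):S a3@(4,5):S a4@(1,0):SE a5@(4,0):S a6@(5,5):S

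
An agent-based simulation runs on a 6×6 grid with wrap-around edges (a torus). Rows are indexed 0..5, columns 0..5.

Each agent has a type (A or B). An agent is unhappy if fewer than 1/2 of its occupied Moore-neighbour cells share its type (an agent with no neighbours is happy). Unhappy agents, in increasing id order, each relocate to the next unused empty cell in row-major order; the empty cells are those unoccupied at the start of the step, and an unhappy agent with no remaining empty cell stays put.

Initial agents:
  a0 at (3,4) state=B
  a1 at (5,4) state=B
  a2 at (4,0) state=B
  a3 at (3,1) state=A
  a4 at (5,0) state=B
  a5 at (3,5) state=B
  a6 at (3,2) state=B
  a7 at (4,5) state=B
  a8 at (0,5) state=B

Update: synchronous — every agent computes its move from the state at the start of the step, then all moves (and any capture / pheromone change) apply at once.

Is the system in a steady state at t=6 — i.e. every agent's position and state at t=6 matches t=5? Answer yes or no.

no

t=1: a0@(3,4):B a1@(5,4):B a2@(4,0):B a3@(0,0):A a4@(5,0):B a5@(3,5):B a6@(0,1):B a7@(4,5):B a8@(0,5):B
t=2: a0@(3,4):B a1@(5,4):B a2@(4,0):B a3@(0,2):A a4@(5,0):B a5@(3,5):B a6@(0,1):B a7@(4,5):B a8@(0,5):B
t=3: a0@(3,4):B a1@(5,4):B a2@(4,0):B a3@(0,0):A a4@(5,0):B a5@(3,5):B a6@(0,1):B a7@(4,5):B a8@(0,5):B
t=4: a0@(3,4):B a1@(5,4):B a2@(4,0):B a3@(0,2):A a4@(5,0):B a5@(3,5):B a6@(0,1):B a7@(4,5):B a8@(0,5):B
t=5: a0@(3,4):B a1@(5,4):B a2@(4,0):B a3@(0,0):A a4@(5,0):B a5@(3,5):B a6@(0,1):B a7@(4,5):B a8@(0,5):B
t=6: a0@(3,4):B a1@(5,4):B a2@(4,0):B a3@(0,2):A a4@(5,0):B a5@(3,5):B a6@(0,1):B a7@(4,5):B a8@(0,5):B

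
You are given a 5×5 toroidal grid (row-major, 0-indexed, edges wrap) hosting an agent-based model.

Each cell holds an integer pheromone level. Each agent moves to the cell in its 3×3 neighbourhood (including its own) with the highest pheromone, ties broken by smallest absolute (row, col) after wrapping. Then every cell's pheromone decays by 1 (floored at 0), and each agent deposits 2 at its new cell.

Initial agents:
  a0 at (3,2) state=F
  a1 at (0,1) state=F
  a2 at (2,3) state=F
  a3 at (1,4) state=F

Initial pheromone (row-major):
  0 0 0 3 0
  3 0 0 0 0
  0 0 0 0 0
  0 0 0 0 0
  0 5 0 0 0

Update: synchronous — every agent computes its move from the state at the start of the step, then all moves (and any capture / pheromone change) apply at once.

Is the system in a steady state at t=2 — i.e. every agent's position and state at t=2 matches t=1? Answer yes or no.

no

t=1: a0@(4,1) a1@(4,1) a2@(1,2) a3@(0,3) | pheromone: 0 0 0 4 0 / 2 0 2 0 0 / 0 0 0 0 0 / 0 0 0 0 0 / 0 8 0 0 0
t=2: a0@(4,1) a1@(4,1) a2@(0,3) a3@(0,3) | pheromone: 0 0 0 7 0 / 1 0 1 0 0 / 0 0 0 0 0 / 0 0 0 0 0 / 0 11 0 0 0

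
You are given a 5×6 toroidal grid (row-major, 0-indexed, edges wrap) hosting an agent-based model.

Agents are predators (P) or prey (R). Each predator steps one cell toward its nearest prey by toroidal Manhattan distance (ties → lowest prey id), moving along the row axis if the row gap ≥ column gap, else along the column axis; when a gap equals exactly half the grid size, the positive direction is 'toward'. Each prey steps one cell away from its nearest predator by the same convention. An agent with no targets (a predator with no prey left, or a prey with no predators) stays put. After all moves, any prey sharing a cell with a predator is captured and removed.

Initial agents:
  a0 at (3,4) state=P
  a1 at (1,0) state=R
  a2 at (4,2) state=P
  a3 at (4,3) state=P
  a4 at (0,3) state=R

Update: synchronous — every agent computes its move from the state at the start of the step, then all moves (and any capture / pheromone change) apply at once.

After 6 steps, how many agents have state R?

t=1: a0@(4,4):P a1@(0,0):R a2@(0,2):P a3@(0,3):P a4@(1,3):R
t=2: a0@(4,5):P a1@(0,5):R a2@(0,1):P a3@(1,3):P a4@(2,3):R
t=3: a0@(0,5):P a1@(1,5):R a2@(0,0):P a3@(2,3):P a4@(3,3):R
t=4: a0@(1,5):P a1@(2,5):R a2@(1,0):P a3@(3,3):P a4@(4,3):R
t=5: a0@(2,5):P a1@(3,5):R a2@(2,0):P a3@(4,3):P a4@(0,3):R
t=6: a0@(3,5):P a1@(4,5):R a2@(3,0):P a3@(0,3):P a4@(1,3):R

2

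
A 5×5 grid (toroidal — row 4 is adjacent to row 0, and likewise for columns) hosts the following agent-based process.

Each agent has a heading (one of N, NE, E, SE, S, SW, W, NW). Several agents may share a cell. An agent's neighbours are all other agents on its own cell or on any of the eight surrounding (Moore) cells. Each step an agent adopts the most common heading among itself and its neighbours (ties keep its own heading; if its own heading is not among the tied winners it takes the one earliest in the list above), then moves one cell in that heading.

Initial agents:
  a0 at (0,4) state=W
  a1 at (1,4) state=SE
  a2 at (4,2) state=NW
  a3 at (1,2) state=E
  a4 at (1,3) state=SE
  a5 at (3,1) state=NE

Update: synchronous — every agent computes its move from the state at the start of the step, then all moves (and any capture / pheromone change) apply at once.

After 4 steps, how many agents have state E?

t=1: a0@(1,0):SE a1@(2,0):SE a2@(3,1):NW a3@(1,3):E a4@(2,4):SE a5@(2,2):NE
t=2: a0@(2,1):SE a1@(3,1):SE a2@(2,0):NW a3@(1,4):E a4@(3,0):SE a5@(1,3):NE
t=3: a0@(3,2):SE a1@(4,2):SE a2@(3,1):SE a3@(1,0):E a4@(4,1):SE a5@(0,4):NE
t=4: a0@(4,3):SE a1@(0,3):SE a2@(4,2):SE a3@(1,1):E a4@(0,2):SE a5@(4,0):NE

1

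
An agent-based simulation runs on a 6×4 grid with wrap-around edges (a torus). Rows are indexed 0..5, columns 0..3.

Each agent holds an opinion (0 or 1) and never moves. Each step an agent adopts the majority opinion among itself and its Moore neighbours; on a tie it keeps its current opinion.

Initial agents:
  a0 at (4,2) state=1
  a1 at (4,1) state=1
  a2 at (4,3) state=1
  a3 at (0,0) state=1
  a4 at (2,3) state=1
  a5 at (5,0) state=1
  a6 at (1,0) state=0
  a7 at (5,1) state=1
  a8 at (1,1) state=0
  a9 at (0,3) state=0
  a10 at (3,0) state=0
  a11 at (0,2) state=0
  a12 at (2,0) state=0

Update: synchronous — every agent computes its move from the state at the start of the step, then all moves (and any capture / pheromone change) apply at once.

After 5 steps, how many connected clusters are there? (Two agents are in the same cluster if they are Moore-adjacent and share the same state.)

t=1: a0@(4,2):1 a1@(4,1):1 a2@(4,3):1 a3@(0,0):1 a4@(2,3):0 a5@(5,0):1 a6@(1,0):0 a7@(5,1):1 a8@(1,1):0 a9@(0,3):0 a10@(3,0):1 a11@(0,2):0 a12@(2,0):0
t=2: (unchanged — steady state)

2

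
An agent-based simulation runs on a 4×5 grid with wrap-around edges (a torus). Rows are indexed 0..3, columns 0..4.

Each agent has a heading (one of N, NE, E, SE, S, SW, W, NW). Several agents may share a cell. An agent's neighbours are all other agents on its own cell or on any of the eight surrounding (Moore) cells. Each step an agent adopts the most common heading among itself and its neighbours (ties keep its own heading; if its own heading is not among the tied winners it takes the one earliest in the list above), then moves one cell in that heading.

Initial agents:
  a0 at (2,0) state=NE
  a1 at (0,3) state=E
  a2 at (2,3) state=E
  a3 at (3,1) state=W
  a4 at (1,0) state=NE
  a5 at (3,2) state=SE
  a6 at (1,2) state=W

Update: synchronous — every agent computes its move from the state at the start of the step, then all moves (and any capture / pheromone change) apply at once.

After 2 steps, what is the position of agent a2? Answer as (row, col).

(2, 0)

t=1: a0@(1,1):NE a1@(0,4):E a2@(2,4):E a3@(3,0):W a4@(0,1):NE a5@(3,3):E a6@(1,3):E
t=2: a0@(0,2):NE a1@(0,0):E a2@(2,0):E a3@(3,1):E a4@(3,2):NE a5@(3,4):E a6@(1,4):E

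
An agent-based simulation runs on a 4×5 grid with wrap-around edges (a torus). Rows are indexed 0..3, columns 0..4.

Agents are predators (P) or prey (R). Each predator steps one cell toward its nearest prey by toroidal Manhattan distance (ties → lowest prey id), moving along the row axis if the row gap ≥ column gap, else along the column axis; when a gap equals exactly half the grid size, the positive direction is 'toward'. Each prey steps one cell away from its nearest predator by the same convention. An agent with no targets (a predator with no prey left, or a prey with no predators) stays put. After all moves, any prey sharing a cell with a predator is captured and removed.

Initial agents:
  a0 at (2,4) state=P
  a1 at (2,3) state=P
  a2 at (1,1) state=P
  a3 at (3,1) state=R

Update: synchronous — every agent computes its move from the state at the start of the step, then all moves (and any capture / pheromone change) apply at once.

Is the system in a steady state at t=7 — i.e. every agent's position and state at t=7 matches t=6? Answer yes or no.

t=1: a0@(2,0):P a1@(2,2):P a2@(2,1):P
t=2: (unchanged — steady state)

yes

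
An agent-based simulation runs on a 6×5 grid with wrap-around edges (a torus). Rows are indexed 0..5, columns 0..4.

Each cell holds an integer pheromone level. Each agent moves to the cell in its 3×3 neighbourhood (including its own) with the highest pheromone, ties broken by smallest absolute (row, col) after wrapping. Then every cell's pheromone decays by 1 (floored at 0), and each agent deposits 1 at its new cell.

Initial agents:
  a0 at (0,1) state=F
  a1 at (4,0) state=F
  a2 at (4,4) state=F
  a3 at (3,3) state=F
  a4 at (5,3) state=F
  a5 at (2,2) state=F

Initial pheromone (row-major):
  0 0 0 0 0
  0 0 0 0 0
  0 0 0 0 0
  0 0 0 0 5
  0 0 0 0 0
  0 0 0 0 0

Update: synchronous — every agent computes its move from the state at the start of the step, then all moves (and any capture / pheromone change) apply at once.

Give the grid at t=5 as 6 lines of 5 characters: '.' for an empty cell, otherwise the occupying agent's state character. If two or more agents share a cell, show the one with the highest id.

F.F..
.....
.....
....F
.....
.....

t=1: a0@(0,0) a1@(3,4) a2@(3,4) a3@(3,4) a4@(0,2) a5@(1,1) | pheromone: 1 0 1 0 0 / 0 1 0 0 0 / 0 0 0 0 0 / 0 0 0 0 7 / 0 0 0 0 0 / 0 0 0 0 0
t=2: a0@(0,0) a1@(3,4) a2@(3,4) a3@(3,4) a4@(0,2) a5@(0,0) | pheromone: 2 0 1 0 0 / 0 0 0 0 0 / 0 0 0 0 0 / 0 0 0 0 9 / 0 0 0 0 0 / 0 0 0 0 0
t=3: a0@(0,0) a1@(3,4) a2@(3,4) a3@(3,4) a4@(0,2) a5@(0,0) | pheromone: 3 0 1 0 0 / 0 0 0 0 0 / 0 0 0 0 0 / 0 0 0 0 11 / 0 0 0 0 0 / 0 0 0 0 0
t=4: a0@(0,0) a1@(3,4) a2@(3,4) a3@(3,4) a4@(0,2) a5@(0,0) | pheromone: 4 0 1 0 0 / 0 0 0 0 0 / 0 0 0 0 0 / 0 0 0 0 13 / 0 0 0 0 0 / 0 0 0 0 0
t=5: a0@(0,0) a1@(3,4) a2@(3,4) a3@(3,4) a4@(0,2) a5@(0,0) | pheromone: 5 0 1 0 0 / 0 0 0 0 0 / 0 0 0 0 0 / 0 0 0 0 15 / 0 0 0 0 0 / 0 0 0 0 0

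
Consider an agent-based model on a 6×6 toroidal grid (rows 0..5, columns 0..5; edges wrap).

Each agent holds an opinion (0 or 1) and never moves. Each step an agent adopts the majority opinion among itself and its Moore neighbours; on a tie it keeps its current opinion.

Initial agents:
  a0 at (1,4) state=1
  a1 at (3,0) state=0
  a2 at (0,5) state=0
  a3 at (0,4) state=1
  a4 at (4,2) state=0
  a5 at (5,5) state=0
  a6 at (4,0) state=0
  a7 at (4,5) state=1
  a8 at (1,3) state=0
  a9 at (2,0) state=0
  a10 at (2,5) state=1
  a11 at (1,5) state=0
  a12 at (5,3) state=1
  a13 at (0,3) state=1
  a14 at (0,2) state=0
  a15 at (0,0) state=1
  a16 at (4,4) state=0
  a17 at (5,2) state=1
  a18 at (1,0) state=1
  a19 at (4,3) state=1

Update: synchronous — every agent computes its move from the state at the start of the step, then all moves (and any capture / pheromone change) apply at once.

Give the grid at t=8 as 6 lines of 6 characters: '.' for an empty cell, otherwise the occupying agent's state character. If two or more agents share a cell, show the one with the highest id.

t=1: a0@(1,4):1 a1@(3,0):0 a2@(0,5):1 a3@(0,4):1 a4@(4,2):1 a5@(5,5):0 a6@(4,0):0 a7@(4,5):0 a8@(1,3):1 a9@(2,0):0 a10@(2,5):1 a11@(1,5):1 a12@(5,3):1 a13@(0,3):1 a14@(0,2):1 a15@(0,0):0 a16@(4,4):1 a17@(5,2):1 a18@(1,0):1 a19@(4,3):1
t=2: a0@(1,4):1 a1@(3,0):0 a2@(0,5):1 a3@(0,4):1 a4@(4,2):1 a5@(5,5):0 a6@(4,0):0 a7@(4,5):0 a8@(1,3):1 a9@(2,0):1 a10@(2,5):1 a11@(1,5):1 a12@(5,3):1 a13@(0,3):1 a14@(0,2):1 a15@(0,0):1 a16@(4,4):1 a17@(5,2):1 a18@(1,0):1 a19@(4,3):1
t=3: a0@(1,4):1 a1@(3,0):0 a2@(0,5):1 a3@(0,4):1 a4@(4,2):1 a5@(5,5):1 a6@(4,0):0 a7@(4,5):0 a8@(1,3):1 a9@(2,0):1 a10@(2,5):1 a11@(1,5):1 a12@(5,3):1 a13@(0,3):1 a14@(0,2):1 a15@(0,0):1 a16@(4,4):1 a17@(5,2):1 a18@(1,0):1 a19@(4,3):1
t=4: (unchanged — steady state)

1.1111
1..111
1....1
0.....
0.1110
..11.1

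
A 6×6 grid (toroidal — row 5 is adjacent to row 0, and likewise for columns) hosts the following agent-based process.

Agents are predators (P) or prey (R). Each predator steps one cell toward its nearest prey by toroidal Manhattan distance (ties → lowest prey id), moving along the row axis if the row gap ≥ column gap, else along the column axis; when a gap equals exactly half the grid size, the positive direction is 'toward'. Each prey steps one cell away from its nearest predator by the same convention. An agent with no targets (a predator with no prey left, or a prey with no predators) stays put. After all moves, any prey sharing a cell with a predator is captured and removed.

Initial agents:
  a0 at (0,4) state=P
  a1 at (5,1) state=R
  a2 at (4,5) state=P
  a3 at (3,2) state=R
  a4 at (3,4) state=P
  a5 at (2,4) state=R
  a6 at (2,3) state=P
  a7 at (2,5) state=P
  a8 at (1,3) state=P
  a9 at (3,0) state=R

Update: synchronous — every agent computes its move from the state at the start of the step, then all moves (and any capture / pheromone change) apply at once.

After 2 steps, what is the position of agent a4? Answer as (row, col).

t=1: a0@(1,4):P a1@(5,2):R a2@(3,5):P a3@(3,1):R a4@(2,4):P a6@(2,4):P a7@(2,4):P a8@(2,3):P a9@(2,0):R
t=2: a0@(1,5):P a1@(4,2):R a2@(3,0):P a3@(3,2):R a4@(2,5):P a6@(2,5):P a7@(2,5):P a8@(2,2):P a9@(1,0):R

(2, 5)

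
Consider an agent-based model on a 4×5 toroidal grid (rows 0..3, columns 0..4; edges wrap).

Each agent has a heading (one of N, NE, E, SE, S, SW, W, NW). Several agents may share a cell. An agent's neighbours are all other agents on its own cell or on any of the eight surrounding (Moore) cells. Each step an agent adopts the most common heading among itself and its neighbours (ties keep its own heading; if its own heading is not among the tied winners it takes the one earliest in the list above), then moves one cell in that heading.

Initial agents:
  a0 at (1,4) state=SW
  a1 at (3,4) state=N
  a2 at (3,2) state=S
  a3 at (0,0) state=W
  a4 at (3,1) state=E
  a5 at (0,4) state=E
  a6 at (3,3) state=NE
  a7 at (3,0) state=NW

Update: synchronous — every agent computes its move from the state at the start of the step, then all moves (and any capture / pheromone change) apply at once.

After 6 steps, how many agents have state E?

7

t=1: a0@(2,3):SW a1@(2,4):N a2@(0,2):S a3@(0,1):E a4@(3,2):E a5@(0,0):E a6@(2,4):NE a7@(3,1):E
t=2: a0@(3,2):SW a1@(1,4):N a2@(0,3):E a3@(0,2):E a4@(3,3):E a5@(0,1):E a6@(1,0):NE a7@(3,2):E
t=3: a0@(3,3):E a1@(0,4):N a2@(0,4):E a3@(0,3):E a4@(3,4):E a5@(0,2):E a6@(0,1):NE a7@(3,3):E
t=4: a0@(3,4):E a1@(0,0):E a2@(0,0):E a3@(0,4):E a4@(3,0):E a5@(0,3):E a6@(3,2):NE a7@(3,4):E
t=5: a0@(3,0):E a1@(0,1):E a2@(0,1):E a3@(0,0):E a4@(3,1):E a5@(0,4):E a6@(2,3):NE a7@(3,0):E
t=6: a0@(3,1):E a1@(0,2):E a2@(0,2):E a3@(0,1):E a4@(3,2):E a5@(0,0):E a6@(1,4):NE a7@(3,1):E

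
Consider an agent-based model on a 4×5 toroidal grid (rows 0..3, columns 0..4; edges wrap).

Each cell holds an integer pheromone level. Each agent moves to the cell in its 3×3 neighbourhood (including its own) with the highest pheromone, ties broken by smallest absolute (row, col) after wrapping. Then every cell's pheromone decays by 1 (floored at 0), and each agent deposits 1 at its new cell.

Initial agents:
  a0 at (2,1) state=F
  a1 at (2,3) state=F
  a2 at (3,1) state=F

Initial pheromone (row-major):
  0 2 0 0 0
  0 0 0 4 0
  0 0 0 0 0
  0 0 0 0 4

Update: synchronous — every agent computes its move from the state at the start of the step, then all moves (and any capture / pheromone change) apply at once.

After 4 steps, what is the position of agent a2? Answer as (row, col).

t=1: a0@(1,0) a1@(1,3) a2@(0,1) | pheromone: 0 2 0 0 0 / 1 0 0 4 0 / 0 0 0 0 0 / 0 0 0 0 3
t=2: a0@(0,1) a1@(1,3) a2@(0,1) | pheromone: 0 3 0 0 0 / 0 0 0 4 0 / 0 0 0 0 0 / 0 0 0 0 2
t=3: a0@(0,1) a1@(1,3) a2@(0,1) | pheromone: 0 4 0 0 0 / 0 0 0 4 0 / 0 0 0 0 0 / 0 0 0 0 1
t=4: a0@(0,1) a1@(1,3) a2@(0,1) | pheromone: 0 5 0 0 0 / 0 0 0 4 0 / 0 0 0 0 0 / 0 0 0 0 0

(0, 1)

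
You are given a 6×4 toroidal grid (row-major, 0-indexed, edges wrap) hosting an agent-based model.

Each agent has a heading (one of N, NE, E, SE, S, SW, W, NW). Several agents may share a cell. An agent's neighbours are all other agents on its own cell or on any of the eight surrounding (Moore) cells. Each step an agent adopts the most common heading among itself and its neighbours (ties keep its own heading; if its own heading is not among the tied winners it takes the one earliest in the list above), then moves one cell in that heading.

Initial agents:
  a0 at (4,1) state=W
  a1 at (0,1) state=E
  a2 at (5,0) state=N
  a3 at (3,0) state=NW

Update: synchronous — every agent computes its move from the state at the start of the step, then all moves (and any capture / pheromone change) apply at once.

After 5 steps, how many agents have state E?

1

t=1: a0@(4,0):W a1@(0,2):E a2@(4,0):N a3@(2,3):NW
t=2: a0@(4,3):W a1@(0,3):E a2@(3,0):N a3@(1,2):NW
t=3: a0@(4,2):W a1@(0,0):E a2@(2,0):N a3@(0,1):NW
t=4: a0@(4,1):W a1@(0,1):E a2@(1,0):N a3@(5,0):NW
t=5: a0@(4,0):W a1@(0,2):E a2@(0,0):N a3@(4,3):NW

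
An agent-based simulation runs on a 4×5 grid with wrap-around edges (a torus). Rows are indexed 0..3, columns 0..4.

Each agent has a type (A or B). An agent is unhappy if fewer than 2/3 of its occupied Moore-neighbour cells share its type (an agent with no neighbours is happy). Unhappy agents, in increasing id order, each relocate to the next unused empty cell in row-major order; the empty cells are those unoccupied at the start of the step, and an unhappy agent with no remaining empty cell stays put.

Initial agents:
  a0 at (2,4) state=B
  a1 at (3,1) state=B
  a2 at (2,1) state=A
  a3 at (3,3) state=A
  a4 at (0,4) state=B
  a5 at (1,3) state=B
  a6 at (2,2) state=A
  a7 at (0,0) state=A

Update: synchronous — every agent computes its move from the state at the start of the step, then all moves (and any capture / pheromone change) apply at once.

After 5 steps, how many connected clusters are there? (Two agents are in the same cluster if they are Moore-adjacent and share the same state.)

3

t=1: a0@(0,1):B a1@(0,2):B a2@(0,3):A a3@(1,0):A a4@(1,1):B a5@(1,3):B a6@(1,2):A a7@(1,4):A
t=2: a0@(0,0):B a1@(0,4):B a2@(2,0):A a3@(2,1):A a4@(2,2):B a5@(2,3):B a6@(2,4):A a7@(1,4):A
t=3: a0@(0,1):B a1@(0,2):B a2@(2,0):A a3@(0,3):A a4@(1,0):B a5@(1,1):B a6@(2,4):A a7@(1,2):A
t=4: a0@(0,1):B a1@(0,0):B a2@(0,4):A a3@(1,3):A a4@(1,4):B a5@(2,1):B a6@(2,2):A a7@(2,3):A
t=5: a0@(0,1):B a1@(0,0):B a2@(0,2):A a3@(1,3):A a4@(0,3):B a5@(1,0):B a6@(2,2):A a7@(2,3):A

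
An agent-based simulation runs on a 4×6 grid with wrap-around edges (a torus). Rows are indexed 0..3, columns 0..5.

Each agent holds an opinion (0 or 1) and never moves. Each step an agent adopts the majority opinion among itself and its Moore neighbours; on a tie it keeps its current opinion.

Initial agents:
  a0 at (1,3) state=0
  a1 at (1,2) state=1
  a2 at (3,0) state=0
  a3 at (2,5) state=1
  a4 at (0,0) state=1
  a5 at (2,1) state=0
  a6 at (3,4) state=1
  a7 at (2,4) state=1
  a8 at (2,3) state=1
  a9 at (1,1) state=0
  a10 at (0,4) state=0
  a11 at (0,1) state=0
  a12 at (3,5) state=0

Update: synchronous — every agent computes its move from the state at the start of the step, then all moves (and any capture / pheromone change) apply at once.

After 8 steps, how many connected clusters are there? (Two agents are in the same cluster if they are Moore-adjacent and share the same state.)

2

t=1: a0@(1,3):1 a1@(1,2):0 a2@(3,0):0 a3@(2,5):1 a4@(0,0):0 a5@(2,1):0 a6@(3,4):1 a7@(2,4):1 a8@(2,3):1 a9@(1,1):0 a10@(0,4):0 a11@(0,1):0 a12@(3,5):1
t=2: a0@(1,3):1 a1@(1,2):0 a2@(3,0):0 a3@(2,5):1 a4@(0,0):0 a5@(2,1):0 a6@(3,4):1 a7@(2,4):1 a8@(2,3):1 a9@(1,1):0 a10@(0,4):1 a11@(0,1):0 a12@(3,5):1
t=3: (unchanged — steady state)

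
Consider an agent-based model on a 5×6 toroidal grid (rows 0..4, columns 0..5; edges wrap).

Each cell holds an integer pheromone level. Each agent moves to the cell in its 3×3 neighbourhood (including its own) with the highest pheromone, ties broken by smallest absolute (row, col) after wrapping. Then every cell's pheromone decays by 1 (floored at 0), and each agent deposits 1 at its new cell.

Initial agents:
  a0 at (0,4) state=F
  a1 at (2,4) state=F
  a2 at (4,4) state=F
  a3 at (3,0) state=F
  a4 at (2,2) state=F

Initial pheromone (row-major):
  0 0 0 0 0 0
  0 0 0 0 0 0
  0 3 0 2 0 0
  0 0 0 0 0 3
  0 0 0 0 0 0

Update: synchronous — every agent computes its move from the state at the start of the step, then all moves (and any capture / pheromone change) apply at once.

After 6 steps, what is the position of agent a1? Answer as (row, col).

t=1: a0@(0,3) a1@(3,5) a2@(3,5) a3@(2,1) a4@(2,1) | pheromone: 0 0 0 1 0 0 / 0 0 0 0 0 0 / 0 4 0 1 0 0 / 0 0 0 0 0 4 / 0 0 0 0 0 0
t=2: a0@(0,3) a1@(3,5) a2@(3,5) a3@(2,1) a4@(2,1) | pheromone: 0 0 0 1 0 0 / 0 0 0 0 0 0 / 0 5 0 0 0 0 / 0 0 0 0 0 5 / 0 0 0 0 0 0
t=3: a0@(0,3) a1@(3,5) a2@(3,5) a3@(2,1) a4@(2,1) | pheromone: 0 0 0 1 0 0 / 0 0 0 0 0 0 / 0 6 0 0 0 0 / 0 0 0 0 0 6 / 0 0 0 0 0 0
t=4: a0@(0,3) a1@(3,5) a2@(3,5) a3@(2,1) a4@(2,1) | pheromone: 0 0 0 1 0 0 / 0 0 0 0 0 0 / 0 7 0 0 0 0 / 0 0 0 0 0 7 / 0 0 0 0 0 0
t=5: a0@(0,3) a1@(3,5) a2@(3,5) a3@(2,1) a4@(2,1) | pheromone: 0 0 0 1 0 0 / 0 0 0 0 0 0 / 0 8 0 0 0 0 / 0 0 0 0 0 8 / 0 0 0 0 0 0
t=6: a0@(0,3) a1@(3,5) a2@(3,5) a3@(2,1) a4@(2,1) | pheromone: 0 0 0 1 0 0 / 0 0 0 0 0 0 / 0 9 0 0 0 0 / 0 0 0 0 0 9 / 0 0 0 0 0 0

(3, 5)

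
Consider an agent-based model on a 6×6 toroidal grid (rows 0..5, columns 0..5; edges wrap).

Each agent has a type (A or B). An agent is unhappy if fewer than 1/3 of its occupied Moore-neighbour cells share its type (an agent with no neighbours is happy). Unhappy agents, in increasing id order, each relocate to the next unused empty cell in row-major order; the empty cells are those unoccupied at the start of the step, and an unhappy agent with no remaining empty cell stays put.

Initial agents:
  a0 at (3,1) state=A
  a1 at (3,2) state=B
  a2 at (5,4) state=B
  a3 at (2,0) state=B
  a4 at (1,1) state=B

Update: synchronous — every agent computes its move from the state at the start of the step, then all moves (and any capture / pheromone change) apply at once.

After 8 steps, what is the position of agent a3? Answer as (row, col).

t=1: a0@(0,0):A a1@(0,1):B a2@(5,4):B a3@(2,0):B a4@(1,1):B
t=2: a0@(0,2):A a1@(0,1):B a2@(5,4):B a3@(2,0):B a4@(1,1):B
t=3: a0@(0,0):A a1@(0,1):B a2@(5,4):B a3@(2,0):B a4@(1,1):B
t=4: a0@(0,2):A a1@(0,1):B a2@(5,4):B a3@(2,0):B a4@(1,1):B
t=5: a0@(0,0):A a1@(0,1):B a2@(5,4):B a3@(2,0):B a4@(1,1):B
t=6: a0@(0,2):A a1@(0,1):B a2@(5,4):B a3@(2,0):B a4@(1,1):B
t=7: a0@(0,0):A a1@(0,1):B a2@(5,4):B a3@(2,0):B a4@(1,1):B
t=8: a0@(0,2):A a1@(0,1):B a2@(5,4):B a3@(2,0):B a4@(1,1):B

(2, 0)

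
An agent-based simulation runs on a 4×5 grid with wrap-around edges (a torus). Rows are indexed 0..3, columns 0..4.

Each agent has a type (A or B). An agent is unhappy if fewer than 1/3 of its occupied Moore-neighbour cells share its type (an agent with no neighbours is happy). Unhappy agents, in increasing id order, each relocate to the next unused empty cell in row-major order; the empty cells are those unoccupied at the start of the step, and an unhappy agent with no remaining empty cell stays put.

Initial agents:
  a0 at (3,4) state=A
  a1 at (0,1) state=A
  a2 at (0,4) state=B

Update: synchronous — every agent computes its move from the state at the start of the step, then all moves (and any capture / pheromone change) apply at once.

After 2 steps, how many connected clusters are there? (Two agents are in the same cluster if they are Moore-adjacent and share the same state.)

2

t=1: a0@(0,0):A a1@(0,1):A a2@(0,2):B
t=2: a0@(0,0):A a1@(0,1):A a2@(0,3):B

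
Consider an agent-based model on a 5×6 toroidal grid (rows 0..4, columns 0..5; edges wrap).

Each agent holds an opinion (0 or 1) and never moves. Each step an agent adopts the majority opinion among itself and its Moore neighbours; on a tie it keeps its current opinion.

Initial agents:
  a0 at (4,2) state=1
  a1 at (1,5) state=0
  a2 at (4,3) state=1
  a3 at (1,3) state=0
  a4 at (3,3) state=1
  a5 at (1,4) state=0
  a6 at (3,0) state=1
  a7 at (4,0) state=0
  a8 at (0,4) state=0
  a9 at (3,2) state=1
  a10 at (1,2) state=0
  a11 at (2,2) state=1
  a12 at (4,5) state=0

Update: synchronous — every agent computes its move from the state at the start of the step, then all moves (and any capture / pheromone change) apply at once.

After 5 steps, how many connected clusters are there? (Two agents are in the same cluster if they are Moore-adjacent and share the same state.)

2

t=1: a0@(4,2):1 a1@(1,5):0 a2@(4,3):1 a3@(1,3):0 a4@(3,3):1 a5@(1,4):0 a6@(3,0):0 a7@(4,0):0 a8@(0,4):0 a9@(3,2):1 a10@(1,2):0 a11@(2,2):1 a12@(4,5):0
t=2: (unchanged — steady state)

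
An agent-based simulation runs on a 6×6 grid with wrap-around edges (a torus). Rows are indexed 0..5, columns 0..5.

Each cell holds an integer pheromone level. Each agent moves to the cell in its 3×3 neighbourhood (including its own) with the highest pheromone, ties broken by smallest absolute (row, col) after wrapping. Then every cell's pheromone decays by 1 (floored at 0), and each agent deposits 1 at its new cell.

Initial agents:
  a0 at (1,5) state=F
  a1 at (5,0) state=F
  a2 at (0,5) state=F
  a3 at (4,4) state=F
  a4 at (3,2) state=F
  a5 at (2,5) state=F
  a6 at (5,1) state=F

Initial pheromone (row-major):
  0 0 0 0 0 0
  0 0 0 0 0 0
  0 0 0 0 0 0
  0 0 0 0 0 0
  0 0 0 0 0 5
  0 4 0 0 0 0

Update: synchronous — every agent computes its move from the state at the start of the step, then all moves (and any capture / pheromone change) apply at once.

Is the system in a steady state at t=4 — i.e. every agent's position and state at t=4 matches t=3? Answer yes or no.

t=1: a0@(0,0) a1@(4,5) a2@(0,0) a3@(4,5) a4@(2,1) a5@(1,0) a6@(5,1) | pheromone: 2 0 0 0 0 0 / 1 0 0 0 0 0 / 0 1 0 0 0 0 / 0 0 0 0 0 0 / 0 0 0 0 0 6 / 0 4 0 0 0 0
t=2: a0@(5,1) a1@(4,5) a2@(5,1) a3@(4,5) a4@(1,0) a5@(0,0) a6@(5,1) | pheromone: 2 0 0 0 0 0 / 1 0 0 0 0 0 / 0 0 0 0 0 0 / 0 0 0 0 0 0 / 0 0 0 0 0 7 / 0 6 0 0 0 0
t=3: a0@(5,1) a1@(4,5) a2@(5,1) a3@(4,5) a4@(0,0) a5@(5,1) a6@(5,1) | pheromone: 2 0 0 0 0 0 / 0 0 0 0 0 0 / 0 0 0 0 0 0 / 0 0 0 0 0 0 / 0 0 0 0 0 8 / 0 9 0 0 0 0
t=4: a0@(5,1) a1@(4,5) a2@(5,1) a3@(4,5) a4@(5,1) a5@(5,1) a6@(5,1) | pheromone: 1 0 0 0 0 0 / 0 0 0 0 0 0 / 0 0 0 0 0 0 / 0 0 0 0 0 0 / 0 0 0 0 0 9 / 0 13 0 0 0 0

no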